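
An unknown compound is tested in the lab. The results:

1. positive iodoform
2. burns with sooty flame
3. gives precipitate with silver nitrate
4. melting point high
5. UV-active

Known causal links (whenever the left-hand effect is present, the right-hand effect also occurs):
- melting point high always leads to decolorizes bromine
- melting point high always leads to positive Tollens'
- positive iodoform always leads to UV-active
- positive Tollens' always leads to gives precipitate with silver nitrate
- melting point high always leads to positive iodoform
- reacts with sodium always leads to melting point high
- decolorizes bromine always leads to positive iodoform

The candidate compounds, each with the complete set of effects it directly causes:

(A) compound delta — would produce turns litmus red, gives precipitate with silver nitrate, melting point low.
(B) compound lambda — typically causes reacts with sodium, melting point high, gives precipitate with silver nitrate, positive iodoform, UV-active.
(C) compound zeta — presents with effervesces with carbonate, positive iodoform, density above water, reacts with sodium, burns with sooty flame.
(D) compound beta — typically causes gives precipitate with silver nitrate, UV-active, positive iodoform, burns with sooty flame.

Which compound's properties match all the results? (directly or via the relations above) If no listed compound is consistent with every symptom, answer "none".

Per-candidate check:
(A) compound delta — fails on positive iodoform, burns with sooty flame, melting point high, UV-active (predicts melting point low, not melting point high)
(B) compound lambda — does not account for burns with sooty flame
(C) compound zeta — positive iodoform yes; burns with sooty flame yes; gives precipitate with silver nitrate yes (by reacts with sodium → melting point high → positive Tollens' → gives precipitate with silver nitrate); melting point high yes (by reacts with sodium → melting point high); UV-active yes (by positive iodoform → UV-active)
(D) compound beta — positive iodoform yes; burns with sooty flame yes; gives precipitate with silver nitrate yes; melting point high NO; UV-active yes
(C) alone accounts for all the evidence.

C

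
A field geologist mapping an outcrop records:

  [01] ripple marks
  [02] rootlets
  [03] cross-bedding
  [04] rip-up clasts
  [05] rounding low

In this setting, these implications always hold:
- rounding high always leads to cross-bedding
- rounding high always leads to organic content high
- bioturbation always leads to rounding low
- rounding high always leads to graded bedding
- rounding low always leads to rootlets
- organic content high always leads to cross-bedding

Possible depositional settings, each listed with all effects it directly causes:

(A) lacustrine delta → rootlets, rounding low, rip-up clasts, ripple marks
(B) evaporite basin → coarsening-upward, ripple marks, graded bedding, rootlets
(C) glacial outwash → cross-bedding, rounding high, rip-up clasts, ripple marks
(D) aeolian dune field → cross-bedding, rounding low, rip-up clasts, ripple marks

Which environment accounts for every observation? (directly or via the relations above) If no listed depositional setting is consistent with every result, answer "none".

D

For each candidate, compare predicted effects to what was observed:
(A) lacustrine delta — ripple marks yes; rootlets yes; cross-bedding NO; rip-up clasts yes; rounding low yes
(B) evaporite basin — ripple marks yes; rootlets yes; cross-bedding NO; rip-up clasts NO; rounding low NO
(C) glacial outwash — ripple marks yes; rootlets NO; cross-bedding yes; rip-up clasts yes; rounding low NO
(D) aeolian dune field — ripple marks yes; rootlets yes (by rounding low → rootlets); cross-bedding yes; rip-up clasts yes; rounding low yes
(D) is the only candidate with no mismatches.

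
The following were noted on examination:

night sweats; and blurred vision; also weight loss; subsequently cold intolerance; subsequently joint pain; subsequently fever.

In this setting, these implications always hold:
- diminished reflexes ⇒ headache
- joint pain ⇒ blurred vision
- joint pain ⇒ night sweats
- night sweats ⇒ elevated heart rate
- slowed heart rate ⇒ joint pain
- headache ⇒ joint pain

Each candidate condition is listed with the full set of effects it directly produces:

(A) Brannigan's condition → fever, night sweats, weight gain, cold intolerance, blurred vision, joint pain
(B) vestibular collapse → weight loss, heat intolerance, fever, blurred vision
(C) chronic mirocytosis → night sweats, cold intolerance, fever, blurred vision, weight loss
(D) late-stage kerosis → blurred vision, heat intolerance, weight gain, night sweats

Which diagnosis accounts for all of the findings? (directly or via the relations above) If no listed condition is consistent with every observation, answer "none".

Checking each candidate against the observations:
(A) Brannigan's condition — fails on weight loss (predicts weight gain, not weight loss)
(B) vestibular collapse — night sweats NO; blurred vision yes; weight loss yes; cold intolerance NO; joint pain NO; fever yes
(C) chronic mirocytosis — does not account for joint pain
(D) late-stage kerosis — fails on weight loss, cold intolerance, joint pain, fever (predicts weight gain, not weight loss; predicts heat intolerance, not cold intolerance)
No candidate is consistent with all observations.

none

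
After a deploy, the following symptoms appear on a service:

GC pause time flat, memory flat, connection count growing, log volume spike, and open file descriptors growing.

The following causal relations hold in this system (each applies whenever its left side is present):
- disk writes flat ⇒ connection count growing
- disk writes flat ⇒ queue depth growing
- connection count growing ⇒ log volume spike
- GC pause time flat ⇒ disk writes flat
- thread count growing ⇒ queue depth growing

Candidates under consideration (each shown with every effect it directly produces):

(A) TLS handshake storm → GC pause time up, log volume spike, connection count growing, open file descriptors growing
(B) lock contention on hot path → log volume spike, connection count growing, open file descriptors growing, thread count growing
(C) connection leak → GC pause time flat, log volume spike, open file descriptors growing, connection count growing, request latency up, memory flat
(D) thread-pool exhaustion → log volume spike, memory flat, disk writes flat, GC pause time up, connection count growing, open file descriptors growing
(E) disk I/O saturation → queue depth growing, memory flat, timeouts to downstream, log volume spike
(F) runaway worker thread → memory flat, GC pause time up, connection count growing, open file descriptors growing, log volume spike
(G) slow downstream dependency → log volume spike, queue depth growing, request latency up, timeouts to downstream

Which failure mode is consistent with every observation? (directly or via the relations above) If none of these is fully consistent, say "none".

Per-candidate check:
(A) TLS handshake storm — fails on GC pause time flat, memory flat (predicts GC pause time up, not GC pause time flat)
(B) lock contention on hot path — GC pause time flat miss; memory flat miss; connection count growing match; log volume spike match; open file descriptors growing match
(C) connection leak — GC pause time flat match; memory flat match; connection count growing match; log volume spike match; open file descriptors growing match
(D) thread-pool exhaustion — GC pause time flat miss; memory flat match; connection count growing match; log volume spike match; open file descriptors growing match
(E) disk I/O saturation — GC pause time flat miss; memory flat match; connection count growing miss; log volume spike match; open file descriptors growing miss
(F) runaway worker thread — GC pause time flat miss; memory flat match; connection count growing match; log volume spike match; open file descriptors growing match
(G) slow downstream dependency — GC pause time flat miss; memory flat miss; connection count growing miss; log volume spike match; open file descriptors growing miss
Only (C) is consistent with every observation.

C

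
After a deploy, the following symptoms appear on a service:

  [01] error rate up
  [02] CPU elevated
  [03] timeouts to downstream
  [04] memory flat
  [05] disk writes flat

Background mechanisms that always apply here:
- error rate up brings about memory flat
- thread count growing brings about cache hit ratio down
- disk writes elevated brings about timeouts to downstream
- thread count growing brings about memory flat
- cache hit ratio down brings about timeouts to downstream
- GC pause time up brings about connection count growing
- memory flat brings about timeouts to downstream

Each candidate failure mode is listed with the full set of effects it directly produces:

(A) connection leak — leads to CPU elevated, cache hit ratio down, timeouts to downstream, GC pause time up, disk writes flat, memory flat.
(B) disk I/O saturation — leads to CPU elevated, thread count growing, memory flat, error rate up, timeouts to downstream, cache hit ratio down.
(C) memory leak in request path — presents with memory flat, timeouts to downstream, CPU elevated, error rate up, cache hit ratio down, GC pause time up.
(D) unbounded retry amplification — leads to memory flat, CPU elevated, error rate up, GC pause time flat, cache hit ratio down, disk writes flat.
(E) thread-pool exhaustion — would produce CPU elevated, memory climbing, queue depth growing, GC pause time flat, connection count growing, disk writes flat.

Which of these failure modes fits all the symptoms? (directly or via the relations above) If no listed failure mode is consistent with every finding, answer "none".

D

For each candidate, compare predicted effects to what was observed:
(A) connection leak — error rate up ✗; CPU elevated ✓; timeouts to downstream ✓; memory flat ✓; disk writes flat ✓
(B) disk I/O saturation — error rate up ✓; CPU elevated ✓; timeouts to downstream ✓; memory flat ✓; disk writes flat ✗
(C) memory leak in request path — error rate up ✓; CPU elevated ✓; timeouts to downstream ✓; memory flat ✓; disk writes flat ✗
(D) unbounded retry amplification — accounts for every observation (timeouts to downstream via cache hit ratio down → timeouts to downstream)
(E) thread-pool exhaustion — error rate up ✗; CPU elevated ✓; timeouts to downstream ✗; memory flat ✗; disk writes flat ✓
Only (D) is consistent with every observation.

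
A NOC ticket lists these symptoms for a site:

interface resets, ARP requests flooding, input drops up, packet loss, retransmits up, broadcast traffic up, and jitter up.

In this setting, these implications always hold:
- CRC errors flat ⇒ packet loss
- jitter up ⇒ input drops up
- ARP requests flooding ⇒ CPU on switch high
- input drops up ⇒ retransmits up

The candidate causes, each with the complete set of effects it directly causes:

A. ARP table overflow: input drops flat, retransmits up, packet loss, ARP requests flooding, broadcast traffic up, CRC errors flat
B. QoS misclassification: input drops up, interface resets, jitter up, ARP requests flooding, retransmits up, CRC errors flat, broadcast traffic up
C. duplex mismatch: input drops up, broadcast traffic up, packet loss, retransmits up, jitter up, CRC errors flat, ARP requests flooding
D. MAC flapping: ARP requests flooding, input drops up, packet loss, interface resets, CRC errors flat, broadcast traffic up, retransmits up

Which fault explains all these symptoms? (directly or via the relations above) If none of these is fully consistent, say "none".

For each candidate, compare predicted effects to what was observed:
(A) ARP table overflow — fails on interface resets, input drops up, jitter up (predicts input drops flat, not input drops up)
(B) QoS misclassification — accounts for every observation (packet loss via CRC errors flat → packet loss)
(C) duplex mismatch — interface resets ✗; ARP requests flooding ✓; input drops up ✓; packet loss ✓; retransmits up ✓; broadcast traffic up ✓; jitter up ✓
(D) MAC flapping — interface resets ✓; ARP requests flooding ✓; input drops up ✓; packet loss ✓; retransmits up ✓; broadcast traffic up ✓; jitter up ✗
(B) alone accounts for all the evidence.

B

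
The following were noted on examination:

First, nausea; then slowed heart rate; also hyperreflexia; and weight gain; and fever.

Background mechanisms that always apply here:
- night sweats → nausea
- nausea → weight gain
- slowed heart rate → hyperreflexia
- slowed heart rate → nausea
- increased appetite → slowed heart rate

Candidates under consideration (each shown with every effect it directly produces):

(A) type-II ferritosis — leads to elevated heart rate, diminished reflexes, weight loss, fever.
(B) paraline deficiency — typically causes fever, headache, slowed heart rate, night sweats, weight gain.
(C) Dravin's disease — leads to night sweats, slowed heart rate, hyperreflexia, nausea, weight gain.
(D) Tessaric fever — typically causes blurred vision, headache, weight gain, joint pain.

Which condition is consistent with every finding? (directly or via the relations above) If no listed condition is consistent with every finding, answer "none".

Checking each candidate against the observations:
(A) type-II ferritosis — fails on nausea, slowed heart rate, hyperreflexia, weight gain (predicts elevated heart rate, not slowed heart rate; predicts diminished reflexes, not hyperreflexia; predicts weight loss, not weight gain)
(B) paraline deficiency — nausea ✓ (through slowed heart rate → nausea); slowed heart rate ✓; hyperreflexia ✓ (through slowed heart rate → hyperreflexia); weight gain ✓; fever ✓
(C) Dravin's disease — does not account for fever
(D) Tessaric fever — does not account for nausea, slowed heart rate, hyperreflexia, fever
(B) is the only candidate with no mismatches.

B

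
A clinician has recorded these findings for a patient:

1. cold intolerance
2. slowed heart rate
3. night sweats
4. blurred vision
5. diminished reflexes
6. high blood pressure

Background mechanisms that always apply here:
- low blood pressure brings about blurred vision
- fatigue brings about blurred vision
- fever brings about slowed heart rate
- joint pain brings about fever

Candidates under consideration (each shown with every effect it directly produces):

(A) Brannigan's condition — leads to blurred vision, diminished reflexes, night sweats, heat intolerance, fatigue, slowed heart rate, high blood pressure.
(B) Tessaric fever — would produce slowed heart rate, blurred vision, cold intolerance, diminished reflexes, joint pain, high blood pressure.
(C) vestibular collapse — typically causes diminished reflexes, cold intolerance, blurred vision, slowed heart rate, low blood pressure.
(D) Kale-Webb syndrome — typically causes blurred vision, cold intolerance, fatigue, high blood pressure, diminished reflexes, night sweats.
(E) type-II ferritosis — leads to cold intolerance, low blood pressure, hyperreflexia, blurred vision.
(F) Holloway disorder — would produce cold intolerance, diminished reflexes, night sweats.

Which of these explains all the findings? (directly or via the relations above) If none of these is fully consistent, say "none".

For each candidate, compare predicted effects to what was observed:
(A) Brannigan's condition — fails on cold intolerance (predicts heat intolerance, not cold intolerance)
(B) Tessaric fever — does not account for night sweats
(C) vestibular collapse — cold intolerance match; slowed heart rate match; night sweats miss; blurred vision match; diminished reflexes match; high blood pressure miss
(D) Kale-Webb syndrome — cold intolerance match; slowed heart rate miss; night sweats match; blurred vision match; diminished reflexes match; high blood pressure match
(E) type-II ferritosis — cold intolerance match; slowed heart rate miss; night sweats miss; blurred vision match; diminished reflexes miss; high blood pressure miss
(F) Holloway disorder — does not account for slowed heart rate, blurred vision, high blood pressure
None of the listed candidates fits everything.

none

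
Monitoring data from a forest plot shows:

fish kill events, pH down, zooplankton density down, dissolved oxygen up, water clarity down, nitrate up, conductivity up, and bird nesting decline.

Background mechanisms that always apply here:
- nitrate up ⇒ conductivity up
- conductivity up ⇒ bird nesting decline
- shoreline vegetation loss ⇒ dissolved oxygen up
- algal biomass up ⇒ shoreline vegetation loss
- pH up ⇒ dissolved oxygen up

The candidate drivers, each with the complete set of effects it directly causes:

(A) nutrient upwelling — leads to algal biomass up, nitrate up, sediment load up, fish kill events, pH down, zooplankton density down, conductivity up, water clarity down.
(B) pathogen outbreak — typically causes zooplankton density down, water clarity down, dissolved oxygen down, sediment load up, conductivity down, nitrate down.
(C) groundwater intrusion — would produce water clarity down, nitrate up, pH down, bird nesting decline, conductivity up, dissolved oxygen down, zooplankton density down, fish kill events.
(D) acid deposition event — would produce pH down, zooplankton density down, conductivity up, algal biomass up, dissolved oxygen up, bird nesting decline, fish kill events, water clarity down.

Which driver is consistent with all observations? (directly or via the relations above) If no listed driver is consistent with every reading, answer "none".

A

Testing each hypothesis:
(A) nutrient upwelling — fish kill events match; pH down match; zooplankton density down match; dissolved oxygen up match (through algal biomass up → shoreline vegetation loss → dissolved oxygen up); water clarity down match; nitrate up match; conductivity up match; bird nesting decline match (through conductivity up → bird nesting decline)
(B) pathogen outbreak — fish kill events miss; pH down miss; zooplankton density down match; dissolved oxygen up miss; water clarity down match; nitrate up miss; conductivity up miss; bird nesting decline miss
(C) groundwater intrusion — fails on dissolved oxygen up (predicts dissolved oxygen down, not dissolved oxygen up)
(D) acid deposition event — fish kill events match; pH down match; zooplankton density down match; dissolved oxygen up match; water clarity down match; nitrate up miss; conductivity up match; bird nesting decline match
(A) is the only candidate with no mismatches.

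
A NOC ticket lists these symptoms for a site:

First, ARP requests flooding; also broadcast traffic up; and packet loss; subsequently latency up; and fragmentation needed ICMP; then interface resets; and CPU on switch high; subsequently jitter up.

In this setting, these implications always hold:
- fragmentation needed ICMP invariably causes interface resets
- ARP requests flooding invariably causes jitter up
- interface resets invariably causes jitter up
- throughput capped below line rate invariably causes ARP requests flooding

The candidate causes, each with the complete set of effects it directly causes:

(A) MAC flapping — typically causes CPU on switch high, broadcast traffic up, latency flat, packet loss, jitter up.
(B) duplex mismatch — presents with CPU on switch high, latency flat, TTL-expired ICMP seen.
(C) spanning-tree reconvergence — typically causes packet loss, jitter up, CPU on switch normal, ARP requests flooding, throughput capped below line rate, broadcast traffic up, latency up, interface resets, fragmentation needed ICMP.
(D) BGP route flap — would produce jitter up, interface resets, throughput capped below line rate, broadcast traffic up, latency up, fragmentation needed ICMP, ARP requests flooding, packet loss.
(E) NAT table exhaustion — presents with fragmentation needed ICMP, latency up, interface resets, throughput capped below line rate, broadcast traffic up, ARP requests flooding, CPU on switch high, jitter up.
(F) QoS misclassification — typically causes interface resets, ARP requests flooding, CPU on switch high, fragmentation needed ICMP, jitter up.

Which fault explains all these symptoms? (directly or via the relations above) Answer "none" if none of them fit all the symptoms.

none

Checking each candidate against the observations:
(A) MAC flapping — ARP requests flooding ✗; broadcast traffic up ✓; packet loss ✓; latency up ✗; fragmentation needed ICMP ✗; interface resets ✗; CPU on switch high ✓; jitter up ✓
(B) duplex mismatch — fails on ARP requests flooding, broadcast traffic up, packet loss, latency up, fragmentation needed ICMP, interface resets, jitter up (predicts latency flat, not latency up)
(C) spanning-tree reconvergence — fails on CPU on switch high (predicts CPU on switch normal, not CPU on switch high)
(D) BGP route flap — ARP requests flooding ✓; broadcast traffic up ✓; packet loss ✓; latency up ✓; fragmentation needed ICMP ✓; interface resets ✓; CPU on switch high ✗; jitter up ✓
(E) NAT table exhaustion — ARP requests flooding ✓; broadcast traffic up ✓; packet loss ✗; latency up ✓; fragmentation needed ICMP ✓; interface resets ✓; CPU on switch high ✓; jitter up ✓
(F) QoS misclassification — ARP requests flooding ✓; broadcast traffic up ✗; packet loss ✗; latency up ✗; fragmentation needed ICMP ✓; interface resets ✓; CPU on switch high ✓; jitter up ✓
Every candidate fails on at least one observation.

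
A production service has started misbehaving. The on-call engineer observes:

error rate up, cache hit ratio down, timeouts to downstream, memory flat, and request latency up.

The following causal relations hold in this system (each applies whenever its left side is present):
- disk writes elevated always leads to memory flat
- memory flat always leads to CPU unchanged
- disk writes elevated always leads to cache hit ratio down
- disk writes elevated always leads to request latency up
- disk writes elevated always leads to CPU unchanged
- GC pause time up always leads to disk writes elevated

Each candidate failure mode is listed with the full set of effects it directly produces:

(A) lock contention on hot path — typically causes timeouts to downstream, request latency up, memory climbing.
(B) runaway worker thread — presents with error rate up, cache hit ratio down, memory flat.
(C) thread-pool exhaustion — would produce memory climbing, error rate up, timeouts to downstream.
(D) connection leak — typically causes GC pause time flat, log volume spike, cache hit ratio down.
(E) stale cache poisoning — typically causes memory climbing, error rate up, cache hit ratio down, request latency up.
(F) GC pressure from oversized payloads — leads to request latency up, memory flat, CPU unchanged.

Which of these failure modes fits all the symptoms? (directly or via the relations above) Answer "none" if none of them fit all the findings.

Checking each candidate against the observations:
(A) lock contention on hot path — error rate up NO; cache hit ratio down NO; timeouts to downstream yes; memory flat NO; request latency up yes
(B) runaway worker thread — does not account for timeouts to downstream, request latency up
(C) thread-pool exhaustion — fails on cache hit ratio down, memory flat, request latency up (predicts memory climbing, not memory flat)
(D) connection leak — does not account for error rate up, timeouts to downstream, memory flat, request latency up
(E) stale cache poisoning — fails on timeouts to downstream, memory flat (predicts memory climbing, not memory flat)
(F) GC pressure from oversized payloads — does not account for error rate up, cache hit ratio down, timeouts to downstream
None of the listed candidates fits everything.

none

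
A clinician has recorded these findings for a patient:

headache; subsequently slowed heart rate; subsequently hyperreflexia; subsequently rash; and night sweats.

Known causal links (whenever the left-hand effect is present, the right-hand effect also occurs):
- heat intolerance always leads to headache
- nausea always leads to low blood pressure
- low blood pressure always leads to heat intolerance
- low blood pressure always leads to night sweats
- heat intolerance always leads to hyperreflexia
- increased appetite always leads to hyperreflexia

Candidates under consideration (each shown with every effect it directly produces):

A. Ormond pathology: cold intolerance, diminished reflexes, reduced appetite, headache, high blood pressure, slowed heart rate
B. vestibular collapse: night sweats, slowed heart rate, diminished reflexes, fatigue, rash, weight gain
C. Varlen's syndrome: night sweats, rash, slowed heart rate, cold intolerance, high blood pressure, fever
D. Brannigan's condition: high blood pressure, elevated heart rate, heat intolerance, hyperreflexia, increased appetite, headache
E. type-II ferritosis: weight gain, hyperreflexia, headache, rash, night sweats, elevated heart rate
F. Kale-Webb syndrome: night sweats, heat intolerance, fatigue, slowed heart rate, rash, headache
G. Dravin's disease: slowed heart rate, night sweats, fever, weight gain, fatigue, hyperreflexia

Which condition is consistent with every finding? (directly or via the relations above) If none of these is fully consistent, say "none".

For each candidate, compare predicted effects to what was observed:
(A) Ormond pathology — fails on hyperreflexia, rash, night sweats (predicts diminished reflexes, not hyperreflexia)
(B) vestibular collapse — fails on headache, hyperreflexia (predicts diminished reflexes, not hyperreflexia)
(C) Varlen's syndrome — headache -; slowed heart rate +; hyperreflexia -; rash +; night sweats +
(D) Brannigan's condition — fails on slowed heart rate, rash, night sweats (predicts elevated heart rate, not slowed heart rate)
(E) type-II ferritosis — headache +; slowed heart rate -; hyperreflexia +; rash +; night sweats +
(F) Kale-Webb syndrome — headache +; slowed heart rate +; hyperreflexia + (by heat intolerance → hyperreflexia); rash +; night sweats +
(G) Dravin's disease — headache -; slowed heart rate +; hyperreflexia +; rash -; night sweats +
Only (F) is consistent with every observation.

F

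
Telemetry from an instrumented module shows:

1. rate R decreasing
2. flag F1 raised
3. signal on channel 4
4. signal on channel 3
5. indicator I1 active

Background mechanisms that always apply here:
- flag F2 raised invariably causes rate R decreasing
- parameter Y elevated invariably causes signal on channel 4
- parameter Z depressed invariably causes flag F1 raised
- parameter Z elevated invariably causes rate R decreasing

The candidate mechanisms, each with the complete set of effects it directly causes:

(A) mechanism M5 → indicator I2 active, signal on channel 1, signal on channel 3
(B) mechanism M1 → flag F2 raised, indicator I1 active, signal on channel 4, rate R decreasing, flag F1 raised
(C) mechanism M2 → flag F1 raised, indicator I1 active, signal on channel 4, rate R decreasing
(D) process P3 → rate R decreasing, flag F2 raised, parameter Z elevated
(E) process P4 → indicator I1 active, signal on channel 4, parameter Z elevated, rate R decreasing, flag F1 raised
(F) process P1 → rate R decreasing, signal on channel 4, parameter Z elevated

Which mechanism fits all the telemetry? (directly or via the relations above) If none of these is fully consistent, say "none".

none

Checking each candidate against the observations:
(A) mechanism M5 — rate R decreasing ✗; flag F1 raised ✗; signal on channel 4 ✗; signal on channel 3 ✓; indicator I1 active ✗
(B) mechanism M1 — rate R decreasing ✓; flag F1 raised ✓; signal on channel 4 ✓; signal on channel 3 ✗; indicator I1 active ✓
(C) mechanism M2 — rate R decreasing ✓; flag F1 raised ✓; signal on channel 4 ✓; signal on channel 3 ✗; indicator I1 active ✓
(D) process P3 — rate R decreasing ✓; flag F1 raised ✗; signal on channel 4 ✗; signal on channel 3 ✗; indicator I1 active ✗
(E) process P4 — rate R decreasing ✓; flag F1 raised ✓; signal on channel 4 ✓; signal on channel 3 ✗; indicator I1 active ✓
(F) process P1 — rate R decreasing ✓; flag F1 raised ✗; signal on channel 4 ✓; signal on channel 3 ✗; indicator I1 active ✗
No candidate is consistent with all observations.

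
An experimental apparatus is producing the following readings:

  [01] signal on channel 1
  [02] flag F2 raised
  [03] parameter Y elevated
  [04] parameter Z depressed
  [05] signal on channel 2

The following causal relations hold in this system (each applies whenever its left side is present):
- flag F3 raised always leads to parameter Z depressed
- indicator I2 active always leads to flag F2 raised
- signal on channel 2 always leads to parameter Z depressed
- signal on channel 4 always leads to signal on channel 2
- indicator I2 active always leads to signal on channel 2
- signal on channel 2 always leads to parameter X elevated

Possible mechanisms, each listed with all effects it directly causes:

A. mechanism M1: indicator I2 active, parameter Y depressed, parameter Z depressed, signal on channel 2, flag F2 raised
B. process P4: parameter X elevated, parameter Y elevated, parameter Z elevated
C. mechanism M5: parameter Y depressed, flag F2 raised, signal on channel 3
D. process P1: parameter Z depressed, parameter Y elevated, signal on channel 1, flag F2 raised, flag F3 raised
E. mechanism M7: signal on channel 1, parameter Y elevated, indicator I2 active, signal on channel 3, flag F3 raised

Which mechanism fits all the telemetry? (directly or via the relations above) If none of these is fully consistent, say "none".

Checking each candidate against the observations:
(A) mechanism M1 — fails on signal on channel 1, parameter Y elevated (predicts parameter Y depressed, not parameter Y elevated)
(B) process P4 — signal on channel 1 NO; flag F2 raised NO; parameter Y elevated yes; parameter Z depressed NO; signal on channel 2 NO
(C) mechanism M5 — fails on signal on channel 1, parameter Y elevated, parameter Z depressed, signal on channel 2 (predicts parameter Y depressed, not parameter Y elevated)
(D) process P1 — does not account for signal on channel 2
(E) mechanism M7 — accounts for every observation (flag F2 raised via indicator I2 active → flag F2 raised)
(E) is the only candidate with no mismatches.

E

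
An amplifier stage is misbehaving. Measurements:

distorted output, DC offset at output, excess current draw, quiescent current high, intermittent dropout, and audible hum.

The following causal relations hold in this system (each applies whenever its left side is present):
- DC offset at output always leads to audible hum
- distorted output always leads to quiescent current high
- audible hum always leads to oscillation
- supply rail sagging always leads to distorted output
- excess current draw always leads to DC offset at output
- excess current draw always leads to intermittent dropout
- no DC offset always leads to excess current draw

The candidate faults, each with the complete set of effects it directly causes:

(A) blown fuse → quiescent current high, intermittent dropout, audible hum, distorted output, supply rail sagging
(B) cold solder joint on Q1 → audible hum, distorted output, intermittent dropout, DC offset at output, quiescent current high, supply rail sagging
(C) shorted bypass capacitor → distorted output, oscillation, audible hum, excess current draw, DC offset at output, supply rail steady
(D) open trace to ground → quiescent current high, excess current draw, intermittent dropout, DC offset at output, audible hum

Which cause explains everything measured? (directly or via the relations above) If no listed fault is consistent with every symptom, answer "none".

For each candidate, compare predicted effects to what was observed:
(A) blown fuse — does not account for DC offset at output, excess current draw
(B) cold solder joint on Q1 — distorted output +; DC offset at output +; excess current draw -; quiescent current high +; intermittent dropout +; audible hum +
(C) shorted bypass capacitor — distorted output +; DC offset at output +; excess current draw +; quiescent current high + (through distorted output → quiescent current high); intermittent dropout + (through excess current draw → intermittent dropout); audible hum +
(D) open trace to ground — distorted output -; DC offset at output +; excess current draw +; quiescent current high +; intermittent dropout +; audible hum +
Only (C) is consistent with every observation.

C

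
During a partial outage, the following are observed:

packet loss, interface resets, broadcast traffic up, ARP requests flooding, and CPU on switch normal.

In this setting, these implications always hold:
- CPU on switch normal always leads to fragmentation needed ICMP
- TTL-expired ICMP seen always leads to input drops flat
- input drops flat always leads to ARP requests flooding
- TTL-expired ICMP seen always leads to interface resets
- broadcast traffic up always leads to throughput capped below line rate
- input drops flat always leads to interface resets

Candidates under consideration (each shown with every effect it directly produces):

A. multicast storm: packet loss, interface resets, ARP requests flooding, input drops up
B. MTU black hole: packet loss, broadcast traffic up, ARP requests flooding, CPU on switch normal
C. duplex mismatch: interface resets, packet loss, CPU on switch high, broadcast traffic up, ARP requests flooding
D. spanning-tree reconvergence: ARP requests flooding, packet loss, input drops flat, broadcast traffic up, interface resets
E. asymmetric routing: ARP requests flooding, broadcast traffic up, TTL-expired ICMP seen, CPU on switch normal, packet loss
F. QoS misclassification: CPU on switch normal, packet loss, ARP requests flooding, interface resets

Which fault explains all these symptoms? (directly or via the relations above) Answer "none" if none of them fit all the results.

Checking each candidate against the observations:
(A) multicast storm — packet loss yes; interface resets yes; broadcast traffic up NO; ARP requests flooding yes; CPU on switch normal NO
(B) MTU black hole — does not account for interface resets
(C) duplex mismatch — packet loss yes; interface resets yes; broadcast traffic up yes; ARP requests flooding yes; CPU on switch normal NO
(D) spanning-tree reconvergence — packet loss yes; interface resets yes; broadcast traffic up yes; ARP requests flooding yes; CPU on switch normal NO
(E) asymmetric routing — packet loss yes; interface resets yes (through TTL-expired ICMP seen → interface resets); broadcast traffic up yes; ARP requests flooding yes; CPU on switch normal yes
(F) QoS misclassification — packet loss yes; interface resets yes; broadcast traffic up NO; ARP requests flooding yes; CPU on switch normal yes
(E) is the only candidate with no mismatches.

E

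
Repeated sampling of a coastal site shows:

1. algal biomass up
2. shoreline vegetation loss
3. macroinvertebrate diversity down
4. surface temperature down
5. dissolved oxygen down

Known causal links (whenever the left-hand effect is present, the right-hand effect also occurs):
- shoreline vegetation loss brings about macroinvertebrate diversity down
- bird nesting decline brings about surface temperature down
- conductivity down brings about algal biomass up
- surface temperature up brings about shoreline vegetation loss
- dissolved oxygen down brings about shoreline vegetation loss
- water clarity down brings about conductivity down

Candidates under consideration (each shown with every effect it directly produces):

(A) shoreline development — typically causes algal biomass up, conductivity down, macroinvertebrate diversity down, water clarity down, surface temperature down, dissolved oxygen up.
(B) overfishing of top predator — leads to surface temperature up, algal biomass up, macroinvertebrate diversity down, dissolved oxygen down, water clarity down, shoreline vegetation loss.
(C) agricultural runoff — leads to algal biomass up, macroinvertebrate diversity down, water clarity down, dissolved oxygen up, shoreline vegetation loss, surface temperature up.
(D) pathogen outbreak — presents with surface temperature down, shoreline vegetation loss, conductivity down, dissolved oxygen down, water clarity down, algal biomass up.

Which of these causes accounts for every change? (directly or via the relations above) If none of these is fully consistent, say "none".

D

Checking each candidate against the observations:
(A) shoreline development — algal biomass up yes; shoreline vegetation loss NO; macroinvertebrate diversity down yes; surface temperature down yes; dissolved oxygen down NO
(B) overfishing of top predator — fails on surface temperature down (predicts surface temperature up, not surface temperature down)
(C) agricultural runoff — algal biomass up yes; shoreline vegetation loss yes; macroinvertebrate diversity down yes; surface temperature down NO; dissolved oxygen down NO
(D) pathogen outbreak — algal biomass up yes; shoreline vegetation loss yes; macroinvertebrate diversity down yes (by shoreline vegetation loss → macroinvertebrate diversity down); surface temperature down yes; dissolved oxygen down yes
(D) alone accounts for all the evidence.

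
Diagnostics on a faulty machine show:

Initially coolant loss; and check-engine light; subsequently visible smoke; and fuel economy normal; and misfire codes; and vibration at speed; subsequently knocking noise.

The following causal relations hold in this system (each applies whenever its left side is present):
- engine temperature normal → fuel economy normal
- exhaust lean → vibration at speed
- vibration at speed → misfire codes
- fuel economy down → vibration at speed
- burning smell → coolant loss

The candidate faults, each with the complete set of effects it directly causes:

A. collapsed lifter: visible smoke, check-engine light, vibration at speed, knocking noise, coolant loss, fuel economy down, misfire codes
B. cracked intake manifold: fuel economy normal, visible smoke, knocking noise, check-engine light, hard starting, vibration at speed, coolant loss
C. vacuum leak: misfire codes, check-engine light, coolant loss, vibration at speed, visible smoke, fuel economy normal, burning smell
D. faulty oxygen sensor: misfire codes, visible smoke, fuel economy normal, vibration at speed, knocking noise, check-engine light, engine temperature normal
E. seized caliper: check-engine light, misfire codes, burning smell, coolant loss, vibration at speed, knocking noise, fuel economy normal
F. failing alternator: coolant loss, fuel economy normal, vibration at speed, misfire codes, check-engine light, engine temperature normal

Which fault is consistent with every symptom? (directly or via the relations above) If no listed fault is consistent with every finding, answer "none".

Checking each candidate against the observations:
(A) collapsed lifter — coolant loss +; check-engine light +; visible smoke +; fuel economy normal -; misfire codes +; vibration at speed +; knocking noise +
(B) cracked intake manifold — coolant loss +; check-engine light +; visible smoke +; fuel economy normal +; misfire codes + (by vibration at speed → misfire codes); vibration at speed +; knocking noise +
(C) vacuum leak — does not account for knocking noise
(D) faulty oxygen sensor — coolant loss -; check-engine light +; visible smoke +; fuel economy normal +; misfire codes +; vibration at speed +; knocking noise +
(E) seized caliper — does not account for visible smoke
(F) failing alternator — does not account for visible smoke, knocking noise
Only (B) is consistent with every observation.

B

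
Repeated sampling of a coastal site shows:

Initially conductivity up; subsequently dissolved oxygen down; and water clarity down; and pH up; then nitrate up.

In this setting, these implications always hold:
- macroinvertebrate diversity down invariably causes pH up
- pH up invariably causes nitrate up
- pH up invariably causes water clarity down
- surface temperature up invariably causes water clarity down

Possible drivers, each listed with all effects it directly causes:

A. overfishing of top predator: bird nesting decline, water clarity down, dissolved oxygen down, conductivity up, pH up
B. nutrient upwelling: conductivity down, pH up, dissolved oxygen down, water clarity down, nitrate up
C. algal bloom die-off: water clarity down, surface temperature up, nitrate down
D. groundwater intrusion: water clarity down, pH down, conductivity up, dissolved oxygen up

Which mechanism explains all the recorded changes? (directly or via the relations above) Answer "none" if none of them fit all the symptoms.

Testing each hypothesis:
(A) overfishing of top predator — accounts for every observation (nitrate up through pH up → nitrate up)
(B) nutrient upwelling — fails on conductivity up (predicts conductivity down, not conductivity up)
(C) algal bloom die-off — fails on conductivity up, dissolved oxygen down, pH up, nitrate up (predicts nitrate down, not nitrate up)
(D) groundwater intrusion — conductivity up yes; dissolved oxygen down NO; water clarity down yes; pH up NO; nitrate up NO
(A) is the only candidate with no mismatches.

A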